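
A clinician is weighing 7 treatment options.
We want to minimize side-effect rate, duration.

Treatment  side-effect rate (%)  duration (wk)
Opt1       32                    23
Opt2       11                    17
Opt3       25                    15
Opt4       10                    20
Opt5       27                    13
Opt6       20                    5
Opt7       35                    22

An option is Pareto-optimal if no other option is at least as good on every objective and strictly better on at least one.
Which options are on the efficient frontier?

Opt1: dominated by Opt2 (side-effect rate 11≤32, duration 17≤23).
Opt2: not dominated.
Opt3: dominated by Opt6 (side-effect rate 20≤25, duration 5≤15).
Opt4: not dominated (best side-effect rate).
Opt5: dominated by Opt6 (side-effect rate 20≤27, duration 5≤13).
Opt6: not dominated (best duration).
Opt7: dominated by Opt2 (side-effect rate 11≤35, duration 17≤22).

Opt2, Opt4, Opt6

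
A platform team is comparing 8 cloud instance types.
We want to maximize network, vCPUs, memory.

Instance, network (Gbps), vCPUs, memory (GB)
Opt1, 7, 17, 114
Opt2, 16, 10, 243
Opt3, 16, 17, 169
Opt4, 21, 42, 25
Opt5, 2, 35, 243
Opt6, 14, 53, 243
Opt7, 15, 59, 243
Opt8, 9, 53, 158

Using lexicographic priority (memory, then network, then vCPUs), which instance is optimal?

Opt2

First maximize memory: best is 243, kept {Opt2, Opt5, Opt6, Opt7}.
Then maximize network: best is 16, kept {Opt2}.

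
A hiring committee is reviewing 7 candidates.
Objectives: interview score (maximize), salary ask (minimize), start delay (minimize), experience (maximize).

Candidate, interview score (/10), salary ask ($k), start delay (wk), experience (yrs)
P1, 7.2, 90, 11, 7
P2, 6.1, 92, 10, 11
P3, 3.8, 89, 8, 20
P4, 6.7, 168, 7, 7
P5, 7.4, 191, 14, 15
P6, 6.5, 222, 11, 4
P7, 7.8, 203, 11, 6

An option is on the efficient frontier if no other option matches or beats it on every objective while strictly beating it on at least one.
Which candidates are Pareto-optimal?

P1: not dominated.
P2: not dominated.
P3: not dominated (best salary ask).
P4: not dominated (best start delay).
P5: not dominated.
P6: dominated by P1 (interview score 7.2≥6.5, salary ask 90≤222, start delay 11≤11, experience 7≥4).
P7: not dominated (best interview score).

P1, P2, P3, P4, P5, P7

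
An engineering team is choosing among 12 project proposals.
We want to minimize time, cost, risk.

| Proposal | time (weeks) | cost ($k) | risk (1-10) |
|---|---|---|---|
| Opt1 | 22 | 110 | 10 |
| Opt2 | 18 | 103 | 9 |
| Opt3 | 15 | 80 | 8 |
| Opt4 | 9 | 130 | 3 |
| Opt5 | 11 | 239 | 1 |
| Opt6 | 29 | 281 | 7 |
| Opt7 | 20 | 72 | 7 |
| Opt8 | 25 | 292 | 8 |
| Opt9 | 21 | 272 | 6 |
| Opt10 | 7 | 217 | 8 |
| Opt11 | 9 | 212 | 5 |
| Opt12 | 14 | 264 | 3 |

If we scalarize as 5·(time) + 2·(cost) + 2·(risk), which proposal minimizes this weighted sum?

Opt1: 5·22 + 2·110 + 2·10 = 350
Opt2: 5·18 + 2·103 + 2·9 = 314
Opt3: 5·15 + 2·80 + 2·8 = 251
Opt4: 5·9 + 2·130 + 2·3 = 311
Opt5: 5·11 + 2·239 + 2·1 = 535
Opt6: 5·29 + 2·281 + 2·7 = 721
Opt7: 5·20 + 2·72 + 2·7 = 258
Opt8: 5·25 + 2·292 + 2·8 = 725
Opt9: 5·21 + 2·272 + 2·6 = 661
Opt10: 5·7 + 2·217 + 2·8 = 485
Opt11: 5·9 + 2·212 + 2·5 = 479
Opt12: 5·14 + 2·264 + 2·3 = 604
Lowest: Opt3 at 251.

Opt3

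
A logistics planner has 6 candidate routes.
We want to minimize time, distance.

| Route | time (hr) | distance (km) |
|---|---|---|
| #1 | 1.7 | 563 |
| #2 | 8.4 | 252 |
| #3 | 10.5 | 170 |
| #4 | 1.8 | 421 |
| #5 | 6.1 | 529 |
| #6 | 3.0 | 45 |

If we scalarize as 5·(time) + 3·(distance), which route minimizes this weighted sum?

#1: 5·1.7 + 3·563 = 1697.5
#2: 5·8.4 + 3·252 = 798.0
#3: 5·10.5 + 3·170 = 562.5
#4: 5·1.8 + 3·421 = 1272.0
#5: 5·6.1 + 3·529 = 1617.5
#6: 5·3.0 + 3·45 = 150.0
Lowest: #6 at 150.0.

#6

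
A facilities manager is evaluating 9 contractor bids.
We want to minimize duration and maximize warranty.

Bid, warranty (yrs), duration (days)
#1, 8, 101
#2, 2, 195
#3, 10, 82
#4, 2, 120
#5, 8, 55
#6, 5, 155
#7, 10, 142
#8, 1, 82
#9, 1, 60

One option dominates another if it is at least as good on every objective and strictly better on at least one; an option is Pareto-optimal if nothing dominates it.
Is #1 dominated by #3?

Yes

#3 vs #1: warranty 10≥8, duration 82≤101 — #3 is at least as good on every objective with at least one strict improvement.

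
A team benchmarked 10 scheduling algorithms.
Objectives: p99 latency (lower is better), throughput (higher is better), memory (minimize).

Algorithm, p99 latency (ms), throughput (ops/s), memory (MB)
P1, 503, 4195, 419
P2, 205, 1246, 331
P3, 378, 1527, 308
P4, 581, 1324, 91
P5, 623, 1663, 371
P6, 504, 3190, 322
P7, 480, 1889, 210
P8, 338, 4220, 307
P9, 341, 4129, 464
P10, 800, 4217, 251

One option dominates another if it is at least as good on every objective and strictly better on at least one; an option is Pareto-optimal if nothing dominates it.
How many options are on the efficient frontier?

P1: dominated by P8 (p99 latency 338≤503, throughput 4220≥4195, memory 307≤419).
P2: not dominated (best p99 latency).
P3: dominated by P8 (p99 latency 338≤378, throughput 4220≥1527, memory 307≤308).
P4: not dominated (best memory).
P5: dominated by P6 (p99 latency 504≤623, throughput 3190≥1663, memory 322≤371).
P6: dominated by P8 (p99 latency 338≤504, throughput 4220≥3190, memory 307≤322).
P7: not dominated.
P8: not dominated (best throughput).
P9: dominated by P8 (p99 latency 338≤341, throughput 4220≥4129, memory 307≤464).
P10: not dominated.
Pareto-optimal: P2, P4, P7, P8, P10 → 5.

5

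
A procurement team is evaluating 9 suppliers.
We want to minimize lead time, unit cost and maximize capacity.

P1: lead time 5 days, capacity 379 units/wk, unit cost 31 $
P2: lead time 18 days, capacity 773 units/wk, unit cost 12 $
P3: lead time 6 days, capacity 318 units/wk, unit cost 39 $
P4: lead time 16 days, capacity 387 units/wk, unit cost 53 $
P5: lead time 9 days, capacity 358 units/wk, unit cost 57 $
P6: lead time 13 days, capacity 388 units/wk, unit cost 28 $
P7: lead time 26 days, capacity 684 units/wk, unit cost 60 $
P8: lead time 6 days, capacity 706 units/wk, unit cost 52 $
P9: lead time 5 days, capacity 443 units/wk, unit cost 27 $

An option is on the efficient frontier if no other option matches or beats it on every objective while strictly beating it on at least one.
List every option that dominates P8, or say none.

none

P1: worse on capacity (379 vs 706).
P2: worse on lead time (18 vs 6).
P3: worse on capacity (318 vs 706).
P4: worse on lead time (16 vs 6).
P5: worse on lead time (9 vs 6).
P6: worse on lead time (13 vs 6).
P7: worse on lead time (26 vs 6).
P9: worse on capacity (443 vs 706).
No option dominates P8.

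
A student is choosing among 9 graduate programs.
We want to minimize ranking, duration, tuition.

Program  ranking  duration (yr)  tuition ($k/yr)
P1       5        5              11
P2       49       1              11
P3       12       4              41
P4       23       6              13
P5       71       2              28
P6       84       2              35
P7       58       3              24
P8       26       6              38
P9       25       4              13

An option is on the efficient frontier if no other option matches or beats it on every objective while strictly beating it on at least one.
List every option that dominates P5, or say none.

P2: ranking 49≤71, duration 1≤2, tuition 11≤28 — dominates P5.
Others (P1, P3, P4, P6, P7, P8, P9) are each worse than P5 on at least one objective.

P2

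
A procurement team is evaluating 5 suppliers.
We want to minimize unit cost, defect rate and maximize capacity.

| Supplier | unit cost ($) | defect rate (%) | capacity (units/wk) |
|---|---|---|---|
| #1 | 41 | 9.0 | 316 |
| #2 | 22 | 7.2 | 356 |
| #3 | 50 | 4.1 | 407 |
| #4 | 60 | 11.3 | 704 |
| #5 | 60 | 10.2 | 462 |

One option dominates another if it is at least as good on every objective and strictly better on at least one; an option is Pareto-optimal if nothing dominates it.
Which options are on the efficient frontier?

#1: dominated by #2 (unit cost 22≤41, defect rate 7.2≤9.0, capacity 356≥316).
#2: not dominated (best unit cost).
#3: not dominated (best defect rate).
#4: not dominated (best capacity).
#5: not dominated.

#2, #3, #4, #5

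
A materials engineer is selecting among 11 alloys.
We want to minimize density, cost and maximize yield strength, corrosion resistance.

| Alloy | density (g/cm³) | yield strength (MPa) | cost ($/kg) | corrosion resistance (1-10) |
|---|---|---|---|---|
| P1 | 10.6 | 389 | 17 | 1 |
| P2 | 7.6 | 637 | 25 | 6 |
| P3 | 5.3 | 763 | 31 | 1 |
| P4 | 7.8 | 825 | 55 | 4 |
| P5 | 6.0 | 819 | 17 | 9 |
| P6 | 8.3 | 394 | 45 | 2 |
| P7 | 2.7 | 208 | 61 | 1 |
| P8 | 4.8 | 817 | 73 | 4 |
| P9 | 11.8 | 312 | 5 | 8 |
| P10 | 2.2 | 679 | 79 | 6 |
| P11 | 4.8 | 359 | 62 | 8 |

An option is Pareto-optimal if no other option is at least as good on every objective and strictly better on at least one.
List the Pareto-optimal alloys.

P3, P4, P5, P7, P8, P9, P10, P11

P1: dominated by P5 (density 6.0≤10.6, yield strength 819≥389, cost 17≤17, corrosion resistance 9≥1).
P2: dominated by P5 (density 6.0≤7.6, yield strength 819≥637, cost 17≤25, corrosion resistance 9≥6).
P3: not dominated.
P4: not dominated (best yield strength).
P5: not dominated (best corrosion resistance).
P6: dominated by P2 (density 7.6≤8.3, yield strength 637≥394, cost 25≤45, corrosion resistance 6≥2).
P7: not dominated.
P8: not dominated.
P9: not dominated (best cost).
P10: not dominated (best density).
P11: not dominated.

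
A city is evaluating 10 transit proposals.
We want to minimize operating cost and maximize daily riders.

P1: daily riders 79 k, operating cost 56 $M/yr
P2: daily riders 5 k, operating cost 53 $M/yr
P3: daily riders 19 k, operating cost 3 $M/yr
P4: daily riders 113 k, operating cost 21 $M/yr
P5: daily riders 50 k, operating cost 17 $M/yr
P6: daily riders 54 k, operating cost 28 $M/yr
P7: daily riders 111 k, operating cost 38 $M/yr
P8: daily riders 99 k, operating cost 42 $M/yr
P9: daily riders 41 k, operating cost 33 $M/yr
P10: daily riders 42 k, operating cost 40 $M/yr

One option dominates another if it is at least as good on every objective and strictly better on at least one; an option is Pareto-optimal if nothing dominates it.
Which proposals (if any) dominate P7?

P4: daily riders 113≥111, operating cost 21≤38 — dominates P7.
Others (P1, P2, P3, P5, P6, P8, P9, P10) are each worse than P7 on at least one objective.

P4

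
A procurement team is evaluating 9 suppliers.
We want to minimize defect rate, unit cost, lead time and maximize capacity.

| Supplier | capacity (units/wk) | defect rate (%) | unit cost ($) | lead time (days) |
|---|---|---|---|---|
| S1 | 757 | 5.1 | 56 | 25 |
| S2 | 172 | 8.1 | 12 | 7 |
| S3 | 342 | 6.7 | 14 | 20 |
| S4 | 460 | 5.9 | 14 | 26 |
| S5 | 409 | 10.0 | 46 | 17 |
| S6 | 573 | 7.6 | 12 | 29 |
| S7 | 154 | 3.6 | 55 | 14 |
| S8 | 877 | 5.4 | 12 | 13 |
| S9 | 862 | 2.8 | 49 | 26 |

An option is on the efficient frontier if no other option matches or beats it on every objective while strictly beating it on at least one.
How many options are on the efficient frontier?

5

S1: not dominated.
S2: not dominated (best lead time).
S3: dominated by S8 (capacity 877≥342, defect rate 5.4≤6.7, unit cost 12≤14, lead time 13≤20).
S4: dominated by S8 (capacity 877≥460, defect rate 5.4≤5.9, unit cost 12≤14, lead time 13≤26).
S5: dominated by S8 (capacity 877≥409, defect rate 5.4≤10.0, unit cost 12≤46, lead time 13≤17).
S6: dominated by S8 (capacity 877≥573, defect rate 5.4≤7.6, unit cost 12≤12, lead time 13≤29).
S7: not dominated.
S8: not dominated (best capacity).
S9: not dominated (best defect rate).
Pareto-optimal: S1, S2, S7, S8, S9 → 5.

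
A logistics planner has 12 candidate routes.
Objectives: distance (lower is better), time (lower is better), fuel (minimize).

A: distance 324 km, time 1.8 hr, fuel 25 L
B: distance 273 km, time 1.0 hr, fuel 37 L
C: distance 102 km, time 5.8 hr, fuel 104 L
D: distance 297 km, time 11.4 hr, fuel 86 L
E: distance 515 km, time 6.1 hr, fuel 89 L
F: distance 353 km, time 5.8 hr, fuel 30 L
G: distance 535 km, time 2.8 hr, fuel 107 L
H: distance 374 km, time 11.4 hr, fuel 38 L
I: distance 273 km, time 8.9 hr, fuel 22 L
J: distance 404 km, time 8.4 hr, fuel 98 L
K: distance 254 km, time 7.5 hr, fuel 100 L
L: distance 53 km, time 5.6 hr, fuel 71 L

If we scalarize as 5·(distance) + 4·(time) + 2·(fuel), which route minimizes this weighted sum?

L

A: 5·324 + 4·1.8 + 2·25 = 1677.2
B: 5·273 + 4·1.0 + 2·37 = 1443.0
C: 5·102 + 4·5.8 + 2·104 = 741.2
D: 5·297 + 4·11.4 + 2·86 = 1702.6
E: 5·515 + 4·6.1 + 2·89 = 2777.4
F: 5·353 + 4·5.8 + 2·30 = 1848.2
G: 5·535 + 4·2.8 + 2·107 = 2900.2
H: 5·374 + 4·11.4 + 2·38 = 1991.6
I: 5·273 + 4·8.9 + 2·22 = 1444.6
J: 5·404 + 4·8.4 + 2·98 = 2249.6
K: 5·254 + 4·7.5 + 2·100 = 1500.0
L: 5·53 + 4·5.6 + 2·71 = 429.4
Lowest: L at 429.4.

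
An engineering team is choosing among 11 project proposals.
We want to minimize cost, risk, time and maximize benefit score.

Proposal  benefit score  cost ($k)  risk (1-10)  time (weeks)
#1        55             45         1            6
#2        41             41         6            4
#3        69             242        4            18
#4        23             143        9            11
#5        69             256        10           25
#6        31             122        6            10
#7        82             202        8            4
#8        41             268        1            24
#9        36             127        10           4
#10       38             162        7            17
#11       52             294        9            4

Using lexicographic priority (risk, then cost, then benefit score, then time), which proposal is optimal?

First minimize risk: best is 1, kept {#1, #8}.
Then minimize cost: best is 45, kept {#1}.

#1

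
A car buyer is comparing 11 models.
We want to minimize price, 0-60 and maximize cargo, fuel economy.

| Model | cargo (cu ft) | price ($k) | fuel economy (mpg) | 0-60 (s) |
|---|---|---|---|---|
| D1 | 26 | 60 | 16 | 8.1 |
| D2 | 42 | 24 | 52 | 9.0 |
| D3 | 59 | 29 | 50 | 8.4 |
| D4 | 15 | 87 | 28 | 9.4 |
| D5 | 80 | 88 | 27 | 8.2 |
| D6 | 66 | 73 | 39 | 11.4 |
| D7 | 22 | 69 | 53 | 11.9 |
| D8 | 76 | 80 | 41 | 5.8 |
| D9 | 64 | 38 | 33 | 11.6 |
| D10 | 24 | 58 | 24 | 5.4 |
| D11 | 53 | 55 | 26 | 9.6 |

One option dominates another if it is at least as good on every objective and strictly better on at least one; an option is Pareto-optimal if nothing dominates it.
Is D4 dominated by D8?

D8 vs D4: cargo 76≥15, price 80≤87, fuel economy 41≥28, 0-60 5.8≤9.4 — D8 is at least as good on every objective with at least one strict improvement.

Yes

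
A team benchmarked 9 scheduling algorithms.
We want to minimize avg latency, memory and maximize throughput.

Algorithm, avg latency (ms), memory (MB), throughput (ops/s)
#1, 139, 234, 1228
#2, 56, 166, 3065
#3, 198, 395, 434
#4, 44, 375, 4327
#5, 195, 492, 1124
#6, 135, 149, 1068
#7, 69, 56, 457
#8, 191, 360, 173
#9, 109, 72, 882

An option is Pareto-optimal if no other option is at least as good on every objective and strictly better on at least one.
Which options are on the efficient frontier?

#2, #4, #6, #7, #9

#1: dominated by #2 (avg latency 56≤139, memory 166≤234, throughput 3065≥1228).
#2: not dominated.
#3: dominated by #1 (avg latency 139≤198, memory 234≤395, throughput 1228≥434).
#4: not dominated (best avg latency).
#5: dominated by #1 (avg latency 139≤195, memory 234≤492, throughput 1228≥1124).
#6: not dominated.
#7: not dominated (best memory).
#8: dominated by #1 (avg latency 139≤191, memory 234≤360, throughput 1228≥173).
#9: not dominated.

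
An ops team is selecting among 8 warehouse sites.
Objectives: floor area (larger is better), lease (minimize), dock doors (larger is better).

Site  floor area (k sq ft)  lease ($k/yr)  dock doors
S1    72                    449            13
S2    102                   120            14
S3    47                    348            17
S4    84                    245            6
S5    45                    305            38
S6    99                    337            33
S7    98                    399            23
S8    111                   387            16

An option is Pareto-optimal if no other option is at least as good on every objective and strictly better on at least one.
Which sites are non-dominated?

S2, S5, S6, S8

S1: dominated by S2 (floor area 102≥72, lease 120≤449, dock doors 14≥13).
S2: not dominated (best lease).
S3: dominated by S6 (floor area 99≥47, lease 337≤348, dock doors 33≥17).
S4: dominated by S2 (floor area 102≥84, lease 120≤245, dock doors 14≥6).
S5: not dominated (best dock doors).
S6: not dominated.
S7: dominated by S6 (floor area 99≥98, lease 337≤399, dock doors 33≥23).
S8: not dominated (best floor area).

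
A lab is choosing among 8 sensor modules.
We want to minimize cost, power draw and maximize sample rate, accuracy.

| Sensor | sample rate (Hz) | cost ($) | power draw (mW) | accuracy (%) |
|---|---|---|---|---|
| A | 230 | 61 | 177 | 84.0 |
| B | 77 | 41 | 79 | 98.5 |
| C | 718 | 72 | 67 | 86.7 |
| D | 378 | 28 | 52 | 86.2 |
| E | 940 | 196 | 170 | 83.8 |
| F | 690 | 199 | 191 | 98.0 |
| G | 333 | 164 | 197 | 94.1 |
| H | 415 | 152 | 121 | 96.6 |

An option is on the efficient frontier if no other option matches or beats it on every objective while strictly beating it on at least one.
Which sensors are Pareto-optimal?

A: dominated by D (sample rate 378≥230, cost 28≤61, power draw 52≤177, accuracy 86.2≥84.0).
B: not dominated (best accuracy).
C: not dominated.
D: not dominated (best cost).
E: not dominated (best sample rate).
F: not dominated.
G: dominated by H (sample rate 415≥333, cost 152≤164, power draw 121≤197, accuracy 96.6≥94.1).
H: not dominated.

B, C, D, E, F, H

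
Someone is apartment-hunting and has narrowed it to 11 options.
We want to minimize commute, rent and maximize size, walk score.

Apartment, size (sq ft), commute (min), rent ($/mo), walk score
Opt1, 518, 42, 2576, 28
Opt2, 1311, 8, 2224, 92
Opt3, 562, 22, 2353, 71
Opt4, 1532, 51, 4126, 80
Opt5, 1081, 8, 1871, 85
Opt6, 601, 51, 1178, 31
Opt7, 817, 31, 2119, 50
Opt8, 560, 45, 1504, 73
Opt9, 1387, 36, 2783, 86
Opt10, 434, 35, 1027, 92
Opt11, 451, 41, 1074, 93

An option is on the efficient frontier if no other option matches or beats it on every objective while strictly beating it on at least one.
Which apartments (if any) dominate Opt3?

Opt2, Opt5

Opt2: size 1311≥562, commute 8≤22, rent 2224≤2353, walk score 92≥71 — dominates Opt3.
Opt5: size 1081≥562, commute 8≤22, rent 1871≤2353, walk score 85≥71 — dominates Opt3.
Others (Opt1, Opt4, Opt6, Opt7, Opt8, Opt9, Opt10, Opt11) are each worse than Opt3 on at least one objective.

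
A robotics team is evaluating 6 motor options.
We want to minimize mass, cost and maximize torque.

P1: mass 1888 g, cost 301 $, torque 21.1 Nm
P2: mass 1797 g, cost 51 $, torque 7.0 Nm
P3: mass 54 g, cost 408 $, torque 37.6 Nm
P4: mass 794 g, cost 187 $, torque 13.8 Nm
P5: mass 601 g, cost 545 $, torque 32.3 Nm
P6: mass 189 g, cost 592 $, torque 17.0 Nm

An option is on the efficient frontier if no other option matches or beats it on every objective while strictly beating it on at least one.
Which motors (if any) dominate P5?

P3

P3: mass 54≤601, cost 408≤545, torque 37.6≥32.3 — dominates P5.
Others (P1, P2, P4, P6) are each worse than P5 on at least one objective.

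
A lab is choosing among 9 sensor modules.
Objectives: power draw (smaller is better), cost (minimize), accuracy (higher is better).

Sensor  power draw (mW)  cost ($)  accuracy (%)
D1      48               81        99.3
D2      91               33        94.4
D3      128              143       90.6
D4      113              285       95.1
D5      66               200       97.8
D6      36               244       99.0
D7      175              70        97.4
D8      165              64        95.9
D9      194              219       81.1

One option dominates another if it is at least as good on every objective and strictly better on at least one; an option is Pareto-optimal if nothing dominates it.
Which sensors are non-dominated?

D1: not dominated (best accuracy).
D2: not dominated (best cost).
D3: dominated by D1 (power draw 48≤128, cost 81≤143, accuracy 99.3≥90.6).
D4: dominated by D1 (power draw 48≤113, cost 81≤285, accuracy 99.3≥95.1).
D5: dominated by D1 (power draw 48≤66, cost 81≤200, accuracy 99.3≥97.8).
D6: not dominated (best power draw).
D7: not dominated.
D8: not dominated.
D9: dominated by D1 (power draw 48≤194, cost 81≤219, accuracy 99.3≥81.1).

D1, D2, D6, D7, D8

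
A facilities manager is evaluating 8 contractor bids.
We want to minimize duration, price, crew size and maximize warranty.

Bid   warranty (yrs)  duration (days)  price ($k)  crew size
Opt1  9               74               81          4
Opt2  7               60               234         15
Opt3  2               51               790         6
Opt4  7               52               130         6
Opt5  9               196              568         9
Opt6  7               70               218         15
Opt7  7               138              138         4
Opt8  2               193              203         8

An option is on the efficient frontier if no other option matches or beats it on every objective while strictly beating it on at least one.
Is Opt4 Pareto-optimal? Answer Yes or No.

Opt1: worse on duration (74 vs 52).
Opt2: worse on duration (60 vs 52).
Opt3: worse on warranty (2 vs 7).
Opt5: worse on duration (196 vs 52).
Opt6: worse on duration (70 vs 52).
Opt7: worse on duration (138 vs 52).
Opt8: worse on warranty (2 vs 7).
No option is at least as good as Opt4 on every objective and strictly better on one.

Yes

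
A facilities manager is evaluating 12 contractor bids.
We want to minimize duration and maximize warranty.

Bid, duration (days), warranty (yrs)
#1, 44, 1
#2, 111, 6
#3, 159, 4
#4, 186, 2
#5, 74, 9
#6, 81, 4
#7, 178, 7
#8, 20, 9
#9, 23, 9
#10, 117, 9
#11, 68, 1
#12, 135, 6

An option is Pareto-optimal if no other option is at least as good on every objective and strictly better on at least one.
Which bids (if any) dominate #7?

#5: duration 74≤178, warranty 9≥7 — dominates #7.
#8: duration 20≤178, warranty 9≥7 — dominates #7.
#9: duration 23≤178, warranty 9≥7 — dominates #7.
#10: duration 117≤178, warranty 9≥7 — dominates #7.
Others (#1, #2, #3, #4, #6, #11, #12) are each worse than #7 on at least one objective.

#5, #8, #9, #10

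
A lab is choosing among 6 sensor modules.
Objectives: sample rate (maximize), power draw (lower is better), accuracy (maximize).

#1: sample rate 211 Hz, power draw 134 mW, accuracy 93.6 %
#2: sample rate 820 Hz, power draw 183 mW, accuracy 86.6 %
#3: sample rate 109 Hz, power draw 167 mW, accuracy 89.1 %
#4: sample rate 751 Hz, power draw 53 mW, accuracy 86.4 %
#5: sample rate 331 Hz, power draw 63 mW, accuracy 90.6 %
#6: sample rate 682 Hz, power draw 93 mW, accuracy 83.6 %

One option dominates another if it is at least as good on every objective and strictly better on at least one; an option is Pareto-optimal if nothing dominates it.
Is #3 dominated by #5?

Yes

#5 vs #3: sample rate 331≥109, power draw 63≤167, accuracy 90.6≥89.1 — #5 is at least as good on every objective with at least one strict improvement.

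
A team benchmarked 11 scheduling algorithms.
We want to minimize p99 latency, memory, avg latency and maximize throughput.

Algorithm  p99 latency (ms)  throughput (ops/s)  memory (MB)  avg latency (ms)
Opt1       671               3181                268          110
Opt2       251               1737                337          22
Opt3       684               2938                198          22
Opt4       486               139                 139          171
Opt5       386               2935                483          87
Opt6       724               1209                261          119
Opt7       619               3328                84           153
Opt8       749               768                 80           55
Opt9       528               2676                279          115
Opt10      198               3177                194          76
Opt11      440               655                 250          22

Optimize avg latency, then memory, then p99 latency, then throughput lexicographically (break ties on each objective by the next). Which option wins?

Opt3

First minimize avg latency: best is 22, kept {Opt2, Opt3, Opt11}.
Then minimize memory: best is 198, kept {Opt3}.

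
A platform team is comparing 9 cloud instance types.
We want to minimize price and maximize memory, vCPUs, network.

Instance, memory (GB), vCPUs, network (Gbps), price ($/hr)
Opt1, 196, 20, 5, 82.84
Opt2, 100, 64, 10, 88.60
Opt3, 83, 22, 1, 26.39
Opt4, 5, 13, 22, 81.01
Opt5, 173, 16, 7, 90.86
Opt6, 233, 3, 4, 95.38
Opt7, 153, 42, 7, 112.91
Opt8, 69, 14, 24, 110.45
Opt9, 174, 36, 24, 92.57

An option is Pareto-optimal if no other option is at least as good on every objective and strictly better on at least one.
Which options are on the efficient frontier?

Opt1: not dominated.
Opt2: not dominated (best vCPUs).
Opt3: not dominated (best price).
Opt4: not dominated.
Opt5: not dominated.
Opt6: not dominated (best memory).
Opt7: not dominated.
Opt8: dominated by Opt9 (memory 174≥69, vCPUs 36≥14, network 24≥24, price 92.57≤110.45).
Opt9: not dominated.

Opt1, Opt2, Opt3, Opt4, Opt5, Opt6, Opt7, Opt9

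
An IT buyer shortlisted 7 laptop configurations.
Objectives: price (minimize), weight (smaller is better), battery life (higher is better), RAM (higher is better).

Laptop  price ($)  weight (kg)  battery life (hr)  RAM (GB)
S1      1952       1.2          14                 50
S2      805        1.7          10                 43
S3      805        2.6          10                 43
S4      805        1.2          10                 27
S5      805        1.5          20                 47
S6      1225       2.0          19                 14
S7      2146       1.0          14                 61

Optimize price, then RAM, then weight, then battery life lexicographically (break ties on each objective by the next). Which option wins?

First minimize price: best is 805, kept {S2, S3, S4, S5}.
Then maximize RAM: best is 47, kept {S5}.

S5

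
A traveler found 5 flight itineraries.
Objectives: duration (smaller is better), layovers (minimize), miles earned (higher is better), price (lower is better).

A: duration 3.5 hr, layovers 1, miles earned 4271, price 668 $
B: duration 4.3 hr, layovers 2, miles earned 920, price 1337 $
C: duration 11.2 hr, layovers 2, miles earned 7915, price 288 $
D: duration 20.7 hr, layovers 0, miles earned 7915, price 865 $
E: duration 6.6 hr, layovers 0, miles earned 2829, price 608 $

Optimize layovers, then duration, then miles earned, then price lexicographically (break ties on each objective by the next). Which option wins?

First minimize layovers: best is 0, kept {D, E}.
Then minimize duration: best is 6.6, kept {E}.

E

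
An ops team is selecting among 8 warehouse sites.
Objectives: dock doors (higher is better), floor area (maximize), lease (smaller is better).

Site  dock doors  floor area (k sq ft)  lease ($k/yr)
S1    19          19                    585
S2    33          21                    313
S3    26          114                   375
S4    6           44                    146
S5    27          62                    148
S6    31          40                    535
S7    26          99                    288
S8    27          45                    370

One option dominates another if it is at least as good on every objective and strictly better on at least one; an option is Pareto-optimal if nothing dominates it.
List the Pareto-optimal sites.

S1: dominated by S2 (dock doors 33≥19, floor area 21≥19, lease 313≤585).
S2: not dominated (best dock doors).
S3: not dominated (best floor area).
S4: not dominated (best lease).
S5: not dominated.
S6: not dominated.
S7: not dominated.
S8: dominated by S5 (dock doors 27≥27, floor area 62≥45, lease 148≤370).

S2, S3, S4, S5, S6, S7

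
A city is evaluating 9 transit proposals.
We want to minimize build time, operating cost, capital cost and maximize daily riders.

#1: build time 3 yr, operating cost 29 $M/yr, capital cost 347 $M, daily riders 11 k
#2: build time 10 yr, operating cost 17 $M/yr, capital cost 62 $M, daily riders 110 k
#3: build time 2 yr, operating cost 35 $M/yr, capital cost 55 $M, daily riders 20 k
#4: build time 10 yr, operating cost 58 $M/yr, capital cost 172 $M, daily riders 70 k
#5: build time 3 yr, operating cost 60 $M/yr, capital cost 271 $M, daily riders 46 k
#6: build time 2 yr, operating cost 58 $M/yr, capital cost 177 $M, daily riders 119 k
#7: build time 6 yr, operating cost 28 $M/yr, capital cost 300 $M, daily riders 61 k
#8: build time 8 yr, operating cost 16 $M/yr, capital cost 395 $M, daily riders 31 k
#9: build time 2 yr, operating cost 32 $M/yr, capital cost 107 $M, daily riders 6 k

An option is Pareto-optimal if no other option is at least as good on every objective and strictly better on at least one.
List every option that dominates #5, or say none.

#6

#6: build time 2≤3, operating cost 58≤60, capital cost 177≤271, daily riders 119≥46 — dominates #5.
Others (#1, #2, #3, #4, #7, #8, #9) are each worse than #5 on at least one objective.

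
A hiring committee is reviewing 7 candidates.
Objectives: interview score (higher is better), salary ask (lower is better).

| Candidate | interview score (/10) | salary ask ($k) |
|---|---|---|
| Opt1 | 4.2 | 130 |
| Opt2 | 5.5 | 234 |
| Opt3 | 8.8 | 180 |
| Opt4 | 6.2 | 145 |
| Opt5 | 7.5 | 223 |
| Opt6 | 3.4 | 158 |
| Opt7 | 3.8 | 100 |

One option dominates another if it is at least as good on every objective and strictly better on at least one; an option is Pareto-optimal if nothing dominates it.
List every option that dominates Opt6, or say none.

Opt1, Opt4, Opt7

Opt1: interview score 4.2≥3.4, salary ask 130≤158 — dominates Opt6.
Opt4: interview score 6.2≥3.4, salary ask 145≤158 — dominates Opt6.
Opt7: interview score 3.8≥3.4, salary ask 100≤158 — dominates Opt6.
Others (Opt2, Opt3, Opt5) are each worse than Opt6 on at least one objective.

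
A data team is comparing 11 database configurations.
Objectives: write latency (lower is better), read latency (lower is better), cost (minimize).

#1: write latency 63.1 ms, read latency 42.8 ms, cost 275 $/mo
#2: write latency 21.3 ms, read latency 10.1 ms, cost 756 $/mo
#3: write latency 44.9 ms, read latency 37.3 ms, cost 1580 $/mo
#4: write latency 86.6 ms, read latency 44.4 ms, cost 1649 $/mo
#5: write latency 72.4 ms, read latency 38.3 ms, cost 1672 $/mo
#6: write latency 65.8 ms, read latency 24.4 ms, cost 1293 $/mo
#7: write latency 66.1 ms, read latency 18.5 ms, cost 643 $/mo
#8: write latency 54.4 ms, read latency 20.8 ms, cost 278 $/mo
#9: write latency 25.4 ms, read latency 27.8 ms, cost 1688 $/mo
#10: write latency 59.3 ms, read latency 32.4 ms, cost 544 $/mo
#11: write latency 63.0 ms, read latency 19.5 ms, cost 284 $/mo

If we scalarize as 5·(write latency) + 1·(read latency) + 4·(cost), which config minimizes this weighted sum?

#1: 5·63.1 + 1·42.8 + 4·275 = 1458.3
#2: 5·21.3 + 1·10.1 + 4·756 = 3140.6
#3: 5·44.9 + 1·37.3 + 4·1580 = 6581.8
#4: 5·86.6 + 1·44.4 + 4·1649 = 7073.4
#5: 5·72.4 + 1·38.3 + 4·1672 = 7088.3
#6: 5·65.8 + 1·24.4 + 4·1293 = 5525.4
#7: 5·66.1 + 1·18.5 + 4·643 = 2921.0
#8: 5·54.4 + 1·20.8 + 4·278 = 1404.8
#9: 5·25.4 + 1·27.8 + 4·1688 = 6906.8
#10: 5·59.3 + 1·32.4 + 4·544 = 2504.9
#11: 5·63.0 + 1·19.5 + 4·284 = 1470.5
Lowest: #8 at 1404.8.

#8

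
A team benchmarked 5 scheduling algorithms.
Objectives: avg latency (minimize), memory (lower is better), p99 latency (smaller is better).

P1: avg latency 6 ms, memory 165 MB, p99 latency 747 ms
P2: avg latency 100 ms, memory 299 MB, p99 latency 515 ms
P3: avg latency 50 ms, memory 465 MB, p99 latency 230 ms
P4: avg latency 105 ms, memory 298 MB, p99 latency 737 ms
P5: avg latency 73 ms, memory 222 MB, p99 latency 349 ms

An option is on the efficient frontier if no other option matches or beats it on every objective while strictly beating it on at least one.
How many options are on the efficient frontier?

3

P1: not dominated (best avg latency).
P2: dominated by P5 (avg latency 73≤100, memory 222≤299, p99 latency 349≤515).
P3: not dominated (best p99 latency).
P4: dominated by P5 (avg latency 73≤105, memory 222≤298, p99 latency 349≤737).
P5: not dominated.
Pareto-optimal: P1, P3, P5 → 3.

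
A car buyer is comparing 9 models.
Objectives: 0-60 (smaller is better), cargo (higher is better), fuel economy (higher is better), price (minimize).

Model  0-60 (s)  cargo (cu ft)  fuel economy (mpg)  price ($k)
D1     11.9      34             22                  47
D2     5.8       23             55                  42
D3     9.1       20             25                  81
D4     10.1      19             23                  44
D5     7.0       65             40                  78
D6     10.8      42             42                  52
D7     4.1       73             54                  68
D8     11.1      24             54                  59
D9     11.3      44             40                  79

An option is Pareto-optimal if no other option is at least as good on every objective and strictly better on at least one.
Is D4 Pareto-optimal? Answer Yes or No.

D2 vs D4: 0-60 5.8≤10.1, cargo 23≥19, fuel economy 55≥23, price 42≤44 — D2 is at least as good on every objective and strictly better on at least one, so D2 dominates D4.

No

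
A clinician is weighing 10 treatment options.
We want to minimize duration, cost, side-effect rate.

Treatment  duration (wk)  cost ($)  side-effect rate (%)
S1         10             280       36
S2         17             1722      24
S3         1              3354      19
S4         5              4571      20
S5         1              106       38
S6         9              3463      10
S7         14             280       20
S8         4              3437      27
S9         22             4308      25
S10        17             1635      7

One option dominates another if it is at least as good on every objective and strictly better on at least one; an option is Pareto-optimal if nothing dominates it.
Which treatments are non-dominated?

S1, S3, S5, S6, S7, S10

S1: not dominated.
S2: dominated by S7 (duration 14≤17, cost 280≤1722, side-effect rate 20≤24).
S3: not dominated.
S4: dominated by S3 (duration 1≤5, cost 3354≤4571, side-effect rate 19≤20).
S5: not dominated (best cost).
S6: not dominated.
S7: not dominated.
S8: dominated by S3 (duration 1≤4, cost 3354≤3437, side-effect rate 19≤27).
S9: dominated by S2 (duration 17≤22, cost 1722≤4308, side-effect rate 24≤25).
S10: not dominated (best side-effect rate).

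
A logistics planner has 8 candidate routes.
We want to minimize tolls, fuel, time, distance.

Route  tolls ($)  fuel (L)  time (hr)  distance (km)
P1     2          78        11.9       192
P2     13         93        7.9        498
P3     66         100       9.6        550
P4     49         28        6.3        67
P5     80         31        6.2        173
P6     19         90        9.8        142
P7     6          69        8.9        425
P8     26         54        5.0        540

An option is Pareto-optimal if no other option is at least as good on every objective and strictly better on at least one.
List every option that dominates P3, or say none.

P2: tolls 13≤66, fuel 93≤100, time 7.9≤9.6, distance 498≤550 — dominates P3.
P4: tolls 49≤66, fuel 28≤100, time 6.3≤9.6, distance 67≤550 — dominates P3.
P7: tolls 6≤66, fuel 69≤100, time 8.9≤9.6, distance 425≤550 — dominates P3.
P8: tolls 26≤66, fuel 54≤100, time 5.0≤9.6, distance 540≤550 — dominates P3.
Others (P1, P5, P6) are each worse than P3 on at least one objective.

P2, P4, P7, P8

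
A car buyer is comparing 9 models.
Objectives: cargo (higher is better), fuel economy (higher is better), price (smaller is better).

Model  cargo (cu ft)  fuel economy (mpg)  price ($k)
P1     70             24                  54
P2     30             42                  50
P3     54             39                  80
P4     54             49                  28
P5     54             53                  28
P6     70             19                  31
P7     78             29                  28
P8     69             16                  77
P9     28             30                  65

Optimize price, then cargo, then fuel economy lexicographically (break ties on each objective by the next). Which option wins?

P7

First minimize price: best is 28, kept {P4, P5, P7}.
Then maximize cargo: best is 78, kept {P7}.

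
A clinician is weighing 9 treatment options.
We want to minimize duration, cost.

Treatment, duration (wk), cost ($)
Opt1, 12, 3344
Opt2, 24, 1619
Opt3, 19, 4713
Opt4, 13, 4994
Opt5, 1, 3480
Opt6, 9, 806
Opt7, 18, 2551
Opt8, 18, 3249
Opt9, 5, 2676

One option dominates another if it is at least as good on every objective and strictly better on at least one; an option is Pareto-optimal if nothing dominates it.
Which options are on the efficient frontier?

Opt5, Opt6, Opt9

Opt1: dominated by Opt6 (duration 9≤12, cost 806≤3344).
Opt2: dominated by Opt6 (duration 9≤24, cost 806≤1619).
Opt3: dominated by Opt1 (duration 12≤19, cost 3344≤4713).
Opt4: dominated by Opt1 (duration 12≤13, cost 3344≤4994).
Opt5: not dominated (best duration).
Opt6: not dominated (best cost).
Opt7: dominated by Opt6 (duration 9≤18, cost 806≤2551).
Opt8: dominated by Opt6 (duration 9≤18, cost 806≤3249).
Opt9: not dominated.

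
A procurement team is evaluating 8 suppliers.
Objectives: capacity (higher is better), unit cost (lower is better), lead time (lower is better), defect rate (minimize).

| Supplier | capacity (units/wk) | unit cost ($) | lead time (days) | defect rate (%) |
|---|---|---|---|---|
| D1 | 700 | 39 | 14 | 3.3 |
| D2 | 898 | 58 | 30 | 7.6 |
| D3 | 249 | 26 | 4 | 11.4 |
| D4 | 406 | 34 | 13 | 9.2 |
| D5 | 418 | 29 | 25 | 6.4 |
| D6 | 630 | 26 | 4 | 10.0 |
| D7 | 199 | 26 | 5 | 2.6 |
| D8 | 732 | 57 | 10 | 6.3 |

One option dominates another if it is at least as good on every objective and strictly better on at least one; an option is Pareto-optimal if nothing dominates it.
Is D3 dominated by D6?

D6 vs D3: capacity 630≥249, unit cost 26≤26, lead time 4≤4, defect rate 10.0≤11.4 — D6 is at least as good on every objective with at least one strict improvement.

Yes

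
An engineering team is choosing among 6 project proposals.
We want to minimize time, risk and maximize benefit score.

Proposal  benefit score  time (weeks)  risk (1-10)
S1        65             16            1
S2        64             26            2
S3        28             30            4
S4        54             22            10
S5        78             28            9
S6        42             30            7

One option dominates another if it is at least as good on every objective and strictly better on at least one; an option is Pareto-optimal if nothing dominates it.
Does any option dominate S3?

S1 vs S3: benefit score 65≥28, time 16≤30, risk 1≤4 — S1 is at least as good on every objective and strictly better on at least one, so S1 dominates S3.

Yes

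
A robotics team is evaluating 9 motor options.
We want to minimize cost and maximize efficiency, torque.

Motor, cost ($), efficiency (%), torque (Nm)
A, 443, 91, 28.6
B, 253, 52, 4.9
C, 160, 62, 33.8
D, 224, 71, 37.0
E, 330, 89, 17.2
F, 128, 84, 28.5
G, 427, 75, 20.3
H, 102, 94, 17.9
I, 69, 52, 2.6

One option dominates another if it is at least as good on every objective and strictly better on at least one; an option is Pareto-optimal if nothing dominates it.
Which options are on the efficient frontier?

A, C, D, F, H, I

A: not dominated.
B: dominated by C (cost 160≤253, efficiency 62≥52, torque 33.8≥4.9).
C: not dominated.
D: not dominated (best torque).
E: dominated by H (cost 102≤330, efficiency 94≥89, torque 17.9≥17.2).
F: not dominated.
G: dominated by F (cost 128≤427, efficiency 84≥75, torque 28.5≥20.3).
H: not dominated (best efficiency).
I: not dominated (best cost).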